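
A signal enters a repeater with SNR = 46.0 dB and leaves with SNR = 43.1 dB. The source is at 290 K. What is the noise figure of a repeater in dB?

NF (dB) = SNR_in(dB) − SNR_out(dB) when the source is at T₀
NF = 46.0 − 43.1 = 2.9 dB

2.9 dB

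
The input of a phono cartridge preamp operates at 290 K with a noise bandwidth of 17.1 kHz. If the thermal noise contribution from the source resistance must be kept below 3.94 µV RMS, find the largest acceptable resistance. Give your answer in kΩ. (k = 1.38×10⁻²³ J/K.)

56.7 kΩ

Johnson–Nyquist: V_n = √(4kTRB) ⇒ R = V_n² / (4kTB)
4kTB = 4 × 1.38×10⁻²³ × 290 × 1.71×10⁴ = 2.74×10⁻¹⁶
R = (3.94×10⁻⁶)² / 2.74×10⁻¹⁶ = 5.67×10⁴ Ω = 56.7 kΩ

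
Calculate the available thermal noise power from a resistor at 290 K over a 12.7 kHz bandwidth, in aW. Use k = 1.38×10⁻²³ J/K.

50.8 aW

P_n = kTB = 1.38×10⁻²³ × 290 × 1.27×10⁴ = 5.08×10⁻¹⁷ W = 50.8 aW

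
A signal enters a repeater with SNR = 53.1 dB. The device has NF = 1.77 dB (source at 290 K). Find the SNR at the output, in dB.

By definition F = SNR_in/SNR_out, so in dB: SNR_out = SNR_in − NF
SNR_out = 53.1 − 1.77 = 51.33 dB

51.33 dB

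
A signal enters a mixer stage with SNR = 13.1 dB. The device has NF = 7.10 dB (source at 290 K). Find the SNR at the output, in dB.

By definition F = SNR_in/SNR_out, so in dB: SNR_out = SNR_in − NF
SNR_out = 13.1 − 7.10 = 6.00 dB

6.00 dB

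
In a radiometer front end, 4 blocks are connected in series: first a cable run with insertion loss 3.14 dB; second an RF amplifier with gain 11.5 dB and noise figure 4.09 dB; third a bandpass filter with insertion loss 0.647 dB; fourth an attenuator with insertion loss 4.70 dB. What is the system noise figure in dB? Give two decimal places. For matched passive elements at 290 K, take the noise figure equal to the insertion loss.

Convert to linear (a loss of L dB is a gain of −L dB): F_i = 10^(NF_i/10), G_i = 10^(G_i,dB/10)
  Stage 1: F_1 = 10^(3.14/10) = 2.061, G_1 = 10^(−3.14/10) = 0.4853
  Stage 2: F_2 = 10^(4.09/10) = 2.564, G_2 = 10^(11.5/10) = 14.13
  Stage 3: F_3 = 10^(0.647/10) = 1.161, G_3 = 10^(−0.647/10) = 0.8616
  Stage 4: F_4 = 10^(4.70/10) = 2.951, G_4 = 10^(−4.70/10) = 0.3388
Friis cascade:
  F = 2.061 + (2.564 − 1)/0.4853 + (1.161 − 1)/6.855 + (2.951 − 1)/5.906 = 5.638
NF = 10 log₁₀(5.638) = 7.51 dB

7.51 dB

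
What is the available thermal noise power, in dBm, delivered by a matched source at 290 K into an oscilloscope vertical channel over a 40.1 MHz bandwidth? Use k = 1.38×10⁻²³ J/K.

−97.9 dBm

P_n = kTB = 1.38×10⁻²³ × 290 × 4.01×10⁷ = 1.60×10⁻¹³ W
In dBm: 10 log₁₀(1.60×10⁻¹³ / 10⁻³) = −97.9 dBm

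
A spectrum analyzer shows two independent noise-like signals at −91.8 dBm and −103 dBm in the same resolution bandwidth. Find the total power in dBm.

−91.5 dBm

Convert to linear, add, convert back:
P₁ = 6.61×10⁻¹³ W, P₂ = 5.01×10⁻¹⁴ W
P_tot = 7.11×10⁻¹³ W → 10 log₁₀(P_tot / 10⁻³) = −91.5 dBm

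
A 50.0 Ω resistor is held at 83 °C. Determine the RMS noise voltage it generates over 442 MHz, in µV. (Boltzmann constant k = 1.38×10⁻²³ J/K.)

20.8 µV

T = 83 °C + 273.15 = 356.15 K
V_n = √(4kTRB)
4kTRB = 4 × 1.38×10⁻²³ × 356.15 × 5.00×10¹ × 4.42×10⁸ = 4.34×10⁻¹⁰ V²
V_n = √(4.34×10⁻¹⁰) = 2.08×10⁻⁵ V = 20.8 µV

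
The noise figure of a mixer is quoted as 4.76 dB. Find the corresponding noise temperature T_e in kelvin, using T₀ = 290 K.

578 K

F = 10^(4.76/10) = 2.99226
T_e = (F − 1)·T₀ = (2.99226 − 1) × 290 = 578 K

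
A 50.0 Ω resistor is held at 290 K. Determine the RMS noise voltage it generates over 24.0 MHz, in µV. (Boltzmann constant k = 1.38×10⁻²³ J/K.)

4.38 µV

V_n = √(4kTRB)
4kTRB = 4 × 1.38×10⁻²³ × 290 × 5.00×10¹ × 2.40×10⁷ = 1.92×10⁻¹¹ V²
V_n = √(1.92×10⁻¹¹) = 4.38×10⁻⁶ V = 4.38 µV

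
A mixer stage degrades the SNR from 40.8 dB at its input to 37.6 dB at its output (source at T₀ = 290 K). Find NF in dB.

NF (dB) = SNR_in(dB) − SNR_out(dB) when the source is at T₀
NF = 40.8 − 37.6 = 3.2 dB

3.2 dB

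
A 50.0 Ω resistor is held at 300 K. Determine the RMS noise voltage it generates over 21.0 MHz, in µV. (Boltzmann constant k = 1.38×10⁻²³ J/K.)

4.17 µV

V_n = √(4kTRB)
4kTRB = 4 × 1.38×10⁻²³ × 300 × 5.00×10¹ × 2.10×10⁷ = 1.74×10⁻¹¹ V²
V_n = √(1.74×10⁻¹¹) = 4.17×10⁻⁶ V = 4.17 µV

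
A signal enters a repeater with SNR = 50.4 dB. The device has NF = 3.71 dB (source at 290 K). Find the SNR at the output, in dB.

46.69 dB

By definition F = SNR_in/SNR_out, so in dB: SNR_out = SNR_in − NF
SNR_out = 50.4 − 3.71 = 46.69 dB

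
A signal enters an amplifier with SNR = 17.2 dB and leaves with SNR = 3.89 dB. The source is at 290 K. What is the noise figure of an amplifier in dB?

NF (dB) = SNR_in(dB) − SNR_out(dB) when the source is at T₀
NF = 17.2 − 3.89 = 13.31 dB

13.31 dB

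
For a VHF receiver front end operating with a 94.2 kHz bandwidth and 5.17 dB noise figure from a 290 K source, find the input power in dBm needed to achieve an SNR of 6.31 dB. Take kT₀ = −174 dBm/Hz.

−112.8 dBm

Sensitivity = −174 + 10 log₁₀(B) + NF + SNR_min
= −174 + 49.74 + 5.17 + 6.31
= −112.78 dBm → −112.8 dBm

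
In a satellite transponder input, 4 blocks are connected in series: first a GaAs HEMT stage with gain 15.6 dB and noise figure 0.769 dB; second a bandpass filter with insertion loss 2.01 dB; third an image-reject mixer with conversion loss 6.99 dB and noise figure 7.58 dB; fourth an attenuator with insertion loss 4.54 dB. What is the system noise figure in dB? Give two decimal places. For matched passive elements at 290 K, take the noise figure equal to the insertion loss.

Convert to linear (a loss of L dB is a gain of −L dB): F_i = 10^(NF_i/10), G_i = 10^(G_i,dB/10)
  Stage 1: F_1 = 10^(0.769/10) = 1.194, G_1 = 10^(15.6/10) = 36.31
  Stage 2: F_2 = 10^(2.01/10) = 1.589, G_2 = 10^(−2.01/10) = 0.6295
  Stage 3: F_3 = 10^(7.58/10) = 5.728, G_3 = 10^(−6.99/10) = 0.2000
  Stage 4: F_4 = 10^(4.54/10) = 2.844, G_4 = 10^(−4.54/10) = 0.3516
Friis cascade:
  F = 1.194 + (1.589 − 1)/36.31 + (5.728 − 1)/22.86 + (2.844 − 1)/4.571 = 1.820
NF = 10 log₁₀(1.820) = 2.60 dB

2.60 dB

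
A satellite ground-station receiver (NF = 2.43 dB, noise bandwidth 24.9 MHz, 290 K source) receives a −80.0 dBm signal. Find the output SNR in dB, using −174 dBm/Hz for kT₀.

17.6 dB

Noise floor: N = −174 + 10 log₁₀(B) + NF
10 log₁₀(2.49×10⁷) = 73.96 dB
N = −174 + 73.96 + 2.43 = −97.61 dBm
SNR = P_sig − N = −80.0 − (−97.61) = 17.61 dB → 17.6 dB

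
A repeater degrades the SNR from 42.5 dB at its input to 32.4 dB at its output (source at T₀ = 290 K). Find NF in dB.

10.1 dB

NF (dB) = SNR_in(dB) − SNR_out(dB) when the source is at T₀
NF = 42.5 − 32.4 = 10.1 dB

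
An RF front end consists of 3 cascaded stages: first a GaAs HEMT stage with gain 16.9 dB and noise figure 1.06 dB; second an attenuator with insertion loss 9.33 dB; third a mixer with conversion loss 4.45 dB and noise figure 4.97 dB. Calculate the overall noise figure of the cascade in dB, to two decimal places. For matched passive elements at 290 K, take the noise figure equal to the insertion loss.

2.57 dB

Convert to linear (a loss of L dB is a gain of −L dB): F_i = 10^(NF_i/10), G_i = 10^(G_i,dB/10)
  Stage 1: F_1 = 10^(1.06/10) = 1.276, G_1 = 10^(16.9/10) = 48.98
  Stage 2: F_2 = 10^(9.33/10) = 8.570, G_2 = 10^(−9.33/10) = 0.1167
  Stage 3: F_3 = 10^(4.97/10) = 3.141, G_3 = 10^(−4.45/10) = 0.3589
Friis cascade:
  F = 1.276 + (8.570 − 1)/48.98 + (3.141 − 1)/5.715 = 1.806
NF = 10 log₁₀(1.806) = 2.57 dB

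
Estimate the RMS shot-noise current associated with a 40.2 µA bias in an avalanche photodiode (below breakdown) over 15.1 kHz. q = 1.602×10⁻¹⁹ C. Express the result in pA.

441 pA

I_n = √(2qI·B)
2qI·B = 2 × 1.602×10⁻¹⁹ × 4.02×10⁻⁵ × 1.51×10⁴ = 1.94×10⁻¹⁹ A²
I_n = √(1.94×10⁻¹⁹) = 4.41×10⁻¹⁰ A = 441 pA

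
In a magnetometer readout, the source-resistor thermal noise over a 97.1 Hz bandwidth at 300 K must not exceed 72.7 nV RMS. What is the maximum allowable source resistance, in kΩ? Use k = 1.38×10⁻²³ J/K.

Johnson–Nyquist: V_n = √(4kTRB) ⇒ R = V_n² / (4kTB)
4kTB = 4 × 1.38×10⁻²³ × 300 × 9.71×10¹ = 1.61×10⁻¹⁸
R = (7.27×10⁻⁸)² / 1.61×10⁻¹⁸ = 3.29×10³ Ω = 3.29 kΩ

3.29 kΩ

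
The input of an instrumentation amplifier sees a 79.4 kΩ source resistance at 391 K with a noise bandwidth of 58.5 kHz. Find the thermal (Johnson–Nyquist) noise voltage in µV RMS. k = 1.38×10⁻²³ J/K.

10.0 µV

V_n = √(4kTRB)
4kTRB = 4 × 1.38×10⁻²³ × 391 × 7.94×10⁴ × 5.85×10⁴ = 1.00×10⁻¹⁰ V²
V_n = √(1.00×10⁻¹⁰) = 1.00×10⁻⁵ V = 10.0 µV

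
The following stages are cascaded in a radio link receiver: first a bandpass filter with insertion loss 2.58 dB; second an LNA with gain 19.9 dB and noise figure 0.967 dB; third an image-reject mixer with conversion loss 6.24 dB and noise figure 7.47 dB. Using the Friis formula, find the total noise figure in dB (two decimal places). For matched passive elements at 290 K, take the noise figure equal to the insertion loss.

3.71 dB

Convert to linear (a loss of L dB is a gain of −L dB): F_i = 10^(NF_i/10), G_i = 10^(G_i,dB/10)
  Stage 1: F_1 = 10^(2.58/10) = 1.811, G_1 = 10^(−2.58/10) = 0.5521
  Stage 2: F_2 = 10^(0.967/10) = 1.249, G_2 = 10^(19.9/10) = 97.72
  Stage 3: F_3 = 10^(7.47/10) = 5.585, G_3 = 10^(−6.24/10) = 0.2377
Friis cascade:
  F = 1.811 + (1.249 − 1)/0.5521 + (5.585 − 1)/53.95 = 2.348
NF = 10 log₁₀(2.348) = 3.71 dB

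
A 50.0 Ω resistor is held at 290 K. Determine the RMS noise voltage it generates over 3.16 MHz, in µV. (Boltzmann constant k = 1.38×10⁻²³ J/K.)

1.59 µV

V_n = √(4kTRB)
4kTRB = 4 × 1.38×10⁻²³ × 290 × 5.00×10¹ × 3.16×10⁶ = 2.53×10⁻¹² V²
V_n = √(2.53×10⁻¹²) = 1.59×10⁻⁶ V = 1.59 µV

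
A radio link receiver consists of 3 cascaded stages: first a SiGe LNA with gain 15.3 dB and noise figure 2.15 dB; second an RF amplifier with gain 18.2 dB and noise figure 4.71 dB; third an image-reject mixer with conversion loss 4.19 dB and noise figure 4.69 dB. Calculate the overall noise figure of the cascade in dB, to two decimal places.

Convert to linear (a loss of L dB is a gain of −L dB): F_i = 10^(NF_i/10), G_i = 10^(G_i,dB/10)
  Stage 1: F_1 = 10^(2.15/10) = 1.641, G_1 = 10^(15.3/10) = 33.88
  Stage 2: F_2 = 10^(4.71/10) = 2.958, G_2 = 10^(18.2/10) = 66.07
  Stage 3: F_3 = 10^(4.69/10) = 2.944, G_3 = 10^(−4.19/10) = 0.3811
Friis cascade:
  F = 1.641 + (2.958 − 1)/33.88 + (2.944 − 1)/2239 = 1.699
NF = 10 log₁₀(1.699) = 2.30 dB

2.30 dB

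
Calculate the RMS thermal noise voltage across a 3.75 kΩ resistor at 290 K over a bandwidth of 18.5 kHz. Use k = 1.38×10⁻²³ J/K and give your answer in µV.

1.05 µV

V_n = √(4kTRB)
4kTRB = 4 × 1.38×10⁻²³ × 290 × 3.75×10³ × 1.85×10⁴ = 1.11×10⁻¹² V²
V_n = √(1.11×10⁻¹²) = 1.05×10⁻⁶ V = 1.05 µV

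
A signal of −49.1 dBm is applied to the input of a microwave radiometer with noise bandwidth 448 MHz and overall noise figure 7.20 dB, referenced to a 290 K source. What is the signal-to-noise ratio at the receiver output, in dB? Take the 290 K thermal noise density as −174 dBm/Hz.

Noise floor: N = −174 + 10 log₁₀(B) + NF
10 log₁₀(4.48×10⁸) = 86.51 dB
N = −174 + 86.51 + 7.20 = −80.29 dBm
SNR = P_sig − N = −49.1 − (−80.29) = 31.19 dB → 31.2 dB

31.2 dB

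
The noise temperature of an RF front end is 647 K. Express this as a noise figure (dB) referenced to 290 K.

F = 1 + T_e/T₀ = 1 + 647/290 = 3.23103
NF = 10 log₁₀(3.23103) = 5.09 dB

5.09 dB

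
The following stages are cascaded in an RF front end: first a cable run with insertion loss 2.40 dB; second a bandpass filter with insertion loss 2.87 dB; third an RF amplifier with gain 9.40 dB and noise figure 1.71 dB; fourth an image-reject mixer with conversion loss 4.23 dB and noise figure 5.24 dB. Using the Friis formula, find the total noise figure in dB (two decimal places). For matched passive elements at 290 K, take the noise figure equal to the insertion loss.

7.70 dB

Convert to linear (a loss of L dB is a gain of −L dB): F_i = 10^(NF_i/10), G_i = 10^(G_i,dB/10)
  Stage 1: F_1 = 10^(2.40/10) = 1.738, G_1 = 10^(−2.40/10) = 0.5754
  Stage 2: F_2 = 10^(2.87/10) = 1.936, G_2 = 10^(−2.87/10) = 0.5164
  Stage 3: F_3 = 10^(1.71/10) = 1.483, G_3 = 10^(9.40/10) = 8.710
  Stage 4: F_4 = 10^(5.24/10) = 3.342, G_4 = 10^(−4.23/10) = 0.3776
Friis cascade:
  F = 1.738 + (1.936 − 1)/0.5754 + (1.483 − 1)/0.2972 + (3.342 − 1)/2.588 = 5.894
NF = 10 log₁₀(5.894) = 7.70 dB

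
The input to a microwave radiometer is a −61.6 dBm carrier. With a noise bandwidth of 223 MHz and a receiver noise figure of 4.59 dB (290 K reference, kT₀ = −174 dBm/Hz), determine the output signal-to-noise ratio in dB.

24.3 dB

Noise floor: N = −174 + 10 log₁₀(B) + NF
10 log₁₀(2.23×10⁸) = 83.48 dB
N = −174 + 83.48 + 4.59 = −85.93 dBm
SNR = P_sig − N = −61.6 − (−85.93) = 24.33 dB → 24.3 dB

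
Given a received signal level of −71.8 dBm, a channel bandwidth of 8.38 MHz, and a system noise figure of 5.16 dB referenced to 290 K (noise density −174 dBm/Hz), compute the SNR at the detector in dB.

Noise floor: N = −174 + 10 log₁₀(B) + NF
10 log₁₀(8.38×10⁶) = 69.23 dB
N = −174 + 69.23 + 5.16 = −99.61 dBm
SNR = P_sig − N = −71.8 − (−99.61) = 27.81 dB → 27.8 dB

27.8 dB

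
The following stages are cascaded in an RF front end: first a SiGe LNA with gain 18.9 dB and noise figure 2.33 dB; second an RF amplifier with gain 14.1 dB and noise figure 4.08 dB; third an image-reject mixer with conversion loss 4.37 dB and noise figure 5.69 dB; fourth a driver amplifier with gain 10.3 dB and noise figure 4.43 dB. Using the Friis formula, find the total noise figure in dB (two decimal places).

2.39 dB

Convert to linear (a loss of L dB is a gain of −L dB): F_i = 10^(NF_i/10), G_i = 10^(G_i,dB/10)
  Stage 1: F_1 = 10^(2.33/10) = 1.710, G_1 = 10^(18.9/10) = 77.62
  Stage 2: F_2 = 10^(4.08/10) = 2.559, G_2 = 10^(14.1/10) = 25.70
  Stage 3: F_3 = 10^(5.69/10) = 3.707, G_3 = 10^(−4.37/10) = 0.3656
  Stage 4: F_4 = 10^(4.43/10) = 2.773, G_4 = 10^(10.3/10) = 10.72
Friis cascade:
  F = 1.710 + (2.559 − 1)/77.62 + (3.707 − 1)/1995 + (2.773 − 1)/729.5 = 1.734
NF = 10 log₁₀(1.734) = 2.39 dB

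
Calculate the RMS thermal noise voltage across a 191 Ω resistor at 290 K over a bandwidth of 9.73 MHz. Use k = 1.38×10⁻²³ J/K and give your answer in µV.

5.45 µV

V_n = √(4kTRB)
4kTRB = 4 × 1.38×10⁻²³ × 290 × 1.91×10² × 9.73×10⁶ = 2.97×10⁻¹¹ V²
V_n = √(2.97×10⁻¹¹) = 5.45×10⁻⁶ V = 5.45 µV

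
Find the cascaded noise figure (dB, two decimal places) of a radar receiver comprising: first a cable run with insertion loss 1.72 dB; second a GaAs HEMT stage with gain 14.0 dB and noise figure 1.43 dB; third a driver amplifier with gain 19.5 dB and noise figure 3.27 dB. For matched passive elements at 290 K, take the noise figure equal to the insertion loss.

Convert to linear (a loss of L dB is a gain of −L dB): F_i = 10^(NF_i/10), G_i = 10^(G_i,dB/10)
  Stage 1: F_1 = 10^(1.72/10) = 1.486, G_1 = 10^(−1.72/10) = 0.6730
  Stage 2: F_2 = 10^(1.43/10) = 1.390, G_2 = 10^(14.0/10) = 25.12
  Stage 3: F_3 = 10^(3.27/10) = 2.123, G_3 = 10^(19.5/10) = 89.13
Friis cascade:
  F = 1.486 + (1.390 − 1)/0.6730 + (2.123 − 1)/16.90 = 2.132
NF = 10 log₁₀(2.132) = 3.29 dB

3.29 dB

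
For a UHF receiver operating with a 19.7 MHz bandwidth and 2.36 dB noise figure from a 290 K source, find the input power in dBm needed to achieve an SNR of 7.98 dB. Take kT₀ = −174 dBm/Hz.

−90.7 dBm

Sensitivity = −174 + 10 log₁₀(B) + NF + SNR_min
= −174 + 72.94 + 2.36 + 7.98
= −90.72 dBm → −90.7 dBm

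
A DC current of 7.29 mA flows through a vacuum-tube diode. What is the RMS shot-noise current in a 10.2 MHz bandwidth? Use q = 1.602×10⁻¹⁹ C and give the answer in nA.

154 nA

I_n = √(2qI·B)
2qI·B = 2 × 1.602×10⁻¹⁹ × 7.29×10⁻³ × 1.02×10⁷ = 2.38×10⁻¹⁴ A²
I_n = √(2.38×10⁻¹⁴) = 1.54×10⁻⁷ A = 154 nA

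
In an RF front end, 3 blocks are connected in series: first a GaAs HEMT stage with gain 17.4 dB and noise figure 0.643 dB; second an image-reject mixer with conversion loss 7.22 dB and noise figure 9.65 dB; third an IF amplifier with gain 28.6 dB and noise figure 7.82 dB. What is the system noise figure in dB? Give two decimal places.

Convert to linear (a loss of L dB is a gain of −L dB): F_i = 10^(NF_i/10), G_i = 10^(G_i,dB/10)
  Stage 1: F_1 = 10^(0.643/10) = 1.160, G_1 = 10^(17.4/10) = 54.95
  Stage 2: F_2 = 10^(9.65/10) = 9.226, G_2 = 10^(−7.22/10) = 0.1897
  Stage 3: F_3 = 10^(7.82/10) = 6.053, G_3 = 10^(28.6/10) = 724.4
Friis cascade:
  F = 1.160 + (9.226 − 1)/54.95 + (6.053 − 1)/10.42 = 1.794
NF = 10 log₁₀(1.794) = 2.54 dB

2.54 dB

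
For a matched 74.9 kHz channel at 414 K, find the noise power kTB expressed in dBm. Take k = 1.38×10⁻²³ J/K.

P_n = kTB = 1.38×10⁻²³ × 414 × 7.49×10⁴ = 4.28×10⁻¹⁶ W
In dBm: 10 log₁₀(4.28×10⁻¹⁶ / 10⁻³) = −123.7 dBm

−123.7 dBm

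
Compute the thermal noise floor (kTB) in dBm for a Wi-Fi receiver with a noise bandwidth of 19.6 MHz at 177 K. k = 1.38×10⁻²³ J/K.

P_n = kTB = 1.38×10⁻²³ × 177 × 1.96×10⁷ = 4.79×10⁻¹⁴ W
In dBm: 10 log₁₀(4.79×10⁻¹⁴ / 10⁻³) = −103.2 dBm

−103.2 dBm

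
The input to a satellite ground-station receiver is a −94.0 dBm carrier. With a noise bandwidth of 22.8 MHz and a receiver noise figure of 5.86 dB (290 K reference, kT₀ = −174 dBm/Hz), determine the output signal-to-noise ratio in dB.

0.6 dB

Noise floor: N = −174 + 10 log₁₀(B) + NF
10 log₁₀(2.28×10⁷) = 73.58 dB
N = −174 + 73.58 + 5.86 = −94.56 dBm
SNR = P_sig − N = −94.0 − (−94.56) = 0.56 dB → 0.6 dB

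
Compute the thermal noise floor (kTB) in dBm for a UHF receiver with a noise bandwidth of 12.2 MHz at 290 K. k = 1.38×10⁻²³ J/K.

−103.1 dBm

P_n = kTB = 1.38×10⁻²³ × 290 × 1.22×10⁷ = 4.88×10⁻¹⁴ W
In dBm: 10 log₁₀(4.88×10⁻¹⁴ / 10⁻³) = −103.1 dBm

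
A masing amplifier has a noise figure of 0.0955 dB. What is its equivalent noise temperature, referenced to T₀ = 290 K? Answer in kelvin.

F = 10^(0.0955/10) = 1.02223
T_e = (F − 1)·T₀ = (1.02223 − 1) × 290 = 6.45 K

6.45 K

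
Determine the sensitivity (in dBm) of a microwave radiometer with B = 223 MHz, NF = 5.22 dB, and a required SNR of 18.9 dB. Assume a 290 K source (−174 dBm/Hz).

−66.4 dBm

Sensitivity = −174 + 10 log₁₀(B) + NF + SNR_min
= −174 + 83.48 + 5.22 + 18.9
= −66.40 dBm → −66.4 dBm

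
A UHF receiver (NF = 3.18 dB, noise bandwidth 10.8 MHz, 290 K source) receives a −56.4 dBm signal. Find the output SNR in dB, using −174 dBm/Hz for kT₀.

Noise floor: N = −174 + 10 log₁₀(B) + NF
10 log₁₀(1.08×10⁷) = 70.33 dB
N = −174 + 70.33 + 3.18 = −100.49 dBm
SNR = P_sig − N = −56.4 − (−100.49) = 44.09 dB → 44.1 dB

44.1 dB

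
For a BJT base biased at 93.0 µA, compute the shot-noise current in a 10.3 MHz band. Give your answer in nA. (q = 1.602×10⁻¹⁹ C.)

I_n = √(2qI·B)
2qI·B = 2 × 1.602×10⁻¹⁹ × 9.30×10⁻⁵ × 1.03×10⁷ = 3.07×10⁻¹⁶ A²
I_n = √(3.07×10⁻¹⁶) = 1.75×10⁻⁸ A = 17.5 nA

17.5 nA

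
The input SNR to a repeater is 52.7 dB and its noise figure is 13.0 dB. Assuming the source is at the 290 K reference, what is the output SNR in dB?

39.7 dB

By definition F = SNR_in/SNR_out, so in dB: SNR_out = SNR_in − NF
SNR_out = 52.7 − 13.0 = 39.7 dB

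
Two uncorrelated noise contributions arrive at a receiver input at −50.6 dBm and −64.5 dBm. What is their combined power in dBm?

Convert to linear, add, convert back:
P₁ = 8.71×10⁻⁹ W, P₂ = 3.55×10⁻¹⁰ W
P_tot = 9.06×10⁻⁹ W → 10 log₁₀(P_tot / 10⁻³) = −50.4 dBm

−50.4 dBm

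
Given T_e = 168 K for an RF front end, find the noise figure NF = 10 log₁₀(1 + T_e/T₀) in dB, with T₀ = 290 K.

1.98 dB

F = 1 + T_e/T₀ = 1 + 168/290 = 1.57931
NF = 10 log₁₀(1.57931) = 1.98 dB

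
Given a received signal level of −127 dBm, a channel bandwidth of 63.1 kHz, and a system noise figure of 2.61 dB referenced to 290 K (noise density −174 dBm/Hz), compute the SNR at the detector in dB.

Noise floor: N = −174 + 10 log₁₀(B) + NF
10 log₁₀(6.31×10⁴) = 48 dB
N = −174 + 48 + 2.61 = −123.39 dBm
SNR = P_sig − N = −127 − (−123.39) = −3.61 dB → −3.6 dB

−3.6 dB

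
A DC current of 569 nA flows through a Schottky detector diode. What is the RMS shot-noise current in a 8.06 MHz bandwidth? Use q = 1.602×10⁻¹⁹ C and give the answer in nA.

I_n = √(2qI·B)
2qI·B = 2 × 1.602×10⁻¹⁹ × 5.69×10⁻⁷ × 8.06×10⁶ = 1.47×10⁻¹⁸ A²
I_n = √(1.47×10⁻¹⁸) = 1.21×10⁻⁹ A = 1.21 nA

1.21 nA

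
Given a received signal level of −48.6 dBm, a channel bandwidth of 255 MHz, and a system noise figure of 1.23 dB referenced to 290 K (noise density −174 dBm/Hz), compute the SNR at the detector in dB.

Noise floor: N = −174 + 10 log₁₀(B) + NF
10 log₁₀(2.55×10⁸) = 84.07 dB
N = −174 + 84.07 + 1.23 = −88.70 dBm
SNR = P_sig − N = −48.6 − (−88.70) = 40.10 dB → 40.1 dB

40.1 dB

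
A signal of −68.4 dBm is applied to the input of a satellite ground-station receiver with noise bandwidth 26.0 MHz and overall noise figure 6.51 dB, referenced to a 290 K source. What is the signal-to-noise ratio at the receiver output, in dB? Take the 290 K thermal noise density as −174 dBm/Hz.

Noise floor: N = −174 + 10 log₁₀(B) + NF
10 log₁₀(2.60×10⁷) = 74.15 dB
N = −174 + 74.15 + 6.51 = −93.34 dBm
SNR = P_sig − N = −68.4 − (−93.34) = 24.94 dB → 24.9 dB

24.9 dB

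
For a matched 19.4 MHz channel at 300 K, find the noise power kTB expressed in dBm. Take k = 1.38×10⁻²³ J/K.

P_n = kTB = 1.38×10⁻²³ × 300 × 1.94×10⁷ = 8.03×10⁻¹⁴ W
In dBm: 10 log₁₀(8.03×10⁻¹⁴ / 10⁻³) = −101.0 dBm

−101.0 dBm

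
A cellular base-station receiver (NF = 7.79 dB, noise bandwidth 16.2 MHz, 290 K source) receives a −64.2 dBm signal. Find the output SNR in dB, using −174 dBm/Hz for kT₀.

Noise floor: N = −174 + 10 log₁₀(B) + NF
10 log₁₀(1.62×10⁷) = 72.1 dB
N = −174 + 72.1 + 7.79 = −94.11 dBm
SNR = P_sig − N = −64.2 − (−94.11) = 29.91 dB → 29.9 dB

29.9 dB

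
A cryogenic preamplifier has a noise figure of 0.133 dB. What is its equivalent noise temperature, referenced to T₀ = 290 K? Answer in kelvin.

F = 10^(0.133/10) = 1.0311
T_e = (F − 1)·T₀ = (1.0311 − 1) × 290 = 9.02 K

9.02 K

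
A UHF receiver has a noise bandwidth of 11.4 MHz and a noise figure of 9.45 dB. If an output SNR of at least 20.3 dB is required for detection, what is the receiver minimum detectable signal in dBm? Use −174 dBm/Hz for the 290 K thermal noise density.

Sensitivity = −174 + 10 log₁₀(B) + NF + SNR_min
= −174 + 70.57 + 9.45 + 20.3
= −73.68 dBm → −73.7 dBm

−73.7 dBm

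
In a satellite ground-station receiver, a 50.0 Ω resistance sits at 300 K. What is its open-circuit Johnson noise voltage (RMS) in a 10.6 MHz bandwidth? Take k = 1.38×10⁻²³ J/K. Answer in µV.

2.96 µV

V_n = √(4kTRB)
4kTRB = 4 × 1.38×10⁻²³ × 300 × 5.00×10¹ × 1.06×10⁷ = 8.78×10⁻¹² V²
V_n = √(8.78×10⁻¹²) = 2.96×10⁻⁶ V = 2.96 µV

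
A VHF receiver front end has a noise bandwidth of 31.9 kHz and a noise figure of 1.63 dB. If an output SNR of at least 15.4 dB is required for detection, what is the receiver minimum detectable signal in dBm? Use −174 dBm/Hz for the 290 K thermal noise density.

−111.9 dBm

Sensitivity = −174 + 10 log₁₀(B) + NF + SNR_min
= −174 + 45.04 + 1.63 + 15.4
= −111.93 dBm → −111.9 dBm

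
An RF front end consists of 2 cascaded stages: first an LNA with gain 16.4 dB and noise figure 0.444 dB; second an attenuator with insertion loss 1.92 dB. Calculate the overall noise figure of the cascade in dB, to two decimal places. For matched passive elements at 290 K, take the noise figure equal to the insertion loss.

Convert to linear (a loss of L dB is a gain of −L dB): F_i = 10^(NF_i/10), G_i = 10^(G_i,dB/10)
  Stage 1: F_1 = 10^(0.444/10) = 1.108, G_1 = 10^(16.4/10) = 43.65
  Stage 2: F_2 = 10^(1.92/10) = 1.556, G_2 = 10^(−1.92/10) = 0.6427
Friis cascade:
  F = 1.108 + (1.556 − 1)/43.65 = 1.120
NF = 10 log₁₀(1.120) = 0.49 dB

0.49 dB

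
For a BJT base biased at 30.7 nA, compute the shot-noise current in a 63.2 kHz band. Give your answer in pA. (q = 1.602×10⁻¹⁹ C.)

24.9 pA

I_n = √(2qI·B)
2qI·B = 2 × 1.602×10⁻¹⁹ × 3.07×10⁻⁸ × 6.32×10⁴ = 6.22×10⁻²² A²
I_n = √(6.22×10⁻²²) = 2.49×10⁻¹¹ A = 24.9 pA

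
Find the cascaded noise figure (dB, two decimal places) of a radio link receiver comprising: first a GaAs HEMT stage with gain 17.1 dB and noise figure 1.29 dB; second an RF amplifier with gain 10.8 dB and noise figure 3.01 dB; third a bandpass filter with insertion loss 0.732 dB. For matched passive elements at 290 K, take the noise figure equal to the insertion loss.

1.35 dB

Convert to linear (a loss of L dB is a gain of −L dB): F_i = 10^(NF_i/10), G_i = 10^(G_i,dB/10)
  Stage 1: F_1 = 10^(1.29/10) = 1.346, G_1 = 10^(17.1/10) = 51.29
  Stage 2: F_2 = 10^(3.01/10) = 2.000, G_2 = 10^(10.8/10) = 12.02
  Stage 3: F_3 = 10^(0.732/10) = 1.184, G_3 = 10^(−0.732/10) = 0.8449
Friis cascade:
  F = 1.346 + (2.000 − 1)/51.29 + (1.184 − 1)/616.6 = 1.366
NF = 10 log₁₀(1.366) = 1.35 dB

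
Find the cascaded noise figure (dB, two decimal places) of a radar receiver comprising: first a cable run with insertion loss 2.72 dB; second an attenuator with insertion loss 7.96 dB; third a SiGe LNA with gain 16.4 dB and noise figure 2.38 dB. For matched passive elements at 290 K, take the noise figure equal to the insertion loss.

Convert to linear (a loss of L dB is a gain of −L dB): F_i = 10^(NF_i/10), G_i = 10^(G_i,dB/10)
  Stage 1: F_1 = 10^(2.72/10) = 1.871, G_1 = 10^(−2.72/10) = 0.5346
  Stage 2: F_2 = 10^(7.96/10) = 6.252, G_2 = 10^(−7.96/10) = 0.1600
  Stage 3: F_3 = 10^(2.38/10) = 1.730, G_3 = 10^(16.4/10) = 43.65
Friis cascade:
  F = 1.871 + (6.252 − 1)/0.5346 + (1.730 − 1)/0.08551 = 20.23
NF = 10 log₁₀(20.23) = 13.06 dB

13.06 dB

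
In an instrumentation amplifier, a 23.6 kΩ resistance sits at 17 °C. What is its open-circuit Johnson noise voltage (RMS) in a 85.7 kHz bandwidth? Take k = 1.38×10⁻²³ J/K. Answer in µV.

T = 17 °C + 273.15 = 290.15 K
V_n = √(4kTRB)
4kTRB = 4 × 1.38×10⁻²³ × 290.15 × 2.36×10⁴ × 8.57×10⁴ = 3.24×10⁻¹¹ V²
V_n = √(3.24×10⁻¹¹) = 5.69×10⁻⁶ V = 5.69 µV

5.69 µV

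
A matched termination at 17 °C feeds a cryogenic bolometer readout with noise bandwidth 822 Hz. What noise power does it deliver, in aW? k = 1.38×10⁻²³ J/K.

T = 17 °C + 273.15 = 290.15 K
P_n = kTB = 1.38×10⁻²³ × 290.15 × 8.22×10² = 3.29×10⁻¹⁸ W = 3.29 aW

3.29 aW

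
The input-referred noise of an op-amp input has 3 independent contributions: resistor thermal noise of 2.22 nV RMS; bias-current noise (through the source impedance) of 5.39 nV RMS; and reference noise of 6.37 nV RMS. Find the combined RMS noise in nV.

8.63 nV

Uncorrelated sources add in power (mean-square): V_tot = √(ΣV_i²)
V_tot = √[(2.22×10⁻⁹)² + (5.39×10⁻⁹)² + (6.37×10⁻⁹)²] = 8.63×10⁻⁹ V = 8.63 nV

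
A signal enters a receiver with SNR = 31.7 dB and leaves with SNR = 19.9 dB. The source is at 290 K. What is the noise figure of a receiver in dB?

11.8 dB

NF (dB) = SNR_in(dB) − SNR_out(dB) when the source is at T₀
NF = 31.7 − 19.9 = 11.8 dB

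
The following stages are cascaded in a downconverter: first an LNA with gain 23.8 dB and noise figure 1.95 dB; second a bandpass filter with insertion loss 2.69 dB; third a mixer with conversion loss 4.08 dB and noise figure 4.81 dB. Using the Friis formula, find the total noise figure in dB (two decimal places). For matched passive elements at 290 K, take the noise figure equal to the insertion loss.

2.00 dB

Convert to linear (a loss of L dB is a gain of −L dB): F_i = 10^(NF_i/10), G_i = 10^(G_i,dB/10)
  Stage 1: F_1 = 10^(1.95/10) = 1.567, G_1 = 10^(23.8/10) = 239.9
  Stage 2: F_2 = 10^(2.69/10) = 1.858, G_2 = 10^(−2.69/10) = 0.5383
  Stage 3: F_3 = 10^(4.81/10) = 3.027, G_3 = 10^(−4.08/10) = 0.3908
Friis cascade:
  F = 1.567 + (1.858 − 1)/239.9 + (3.027 − 1)/129.1 = 1.586
NF = 10 log₁₀(1.586) = 2.00 dB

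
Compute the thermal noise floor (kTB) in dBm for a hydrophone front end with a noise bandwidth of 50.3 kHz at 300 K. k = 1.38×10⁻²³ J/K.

P_n = kTB = 1.38×10⁻²³ × 300 × 5.03×10⁴ = 2.08×10⁻¹⁶ W
In dBm: 10 log₁₀(2.08×10⁻¹⁶ / 10⁻³) = −126.8 dBm

−126.8 dBm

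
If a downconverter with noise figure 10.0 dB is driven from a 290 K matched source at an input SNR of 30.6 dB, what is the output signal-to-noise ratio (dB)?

20.6 dB

By definition F = SNR_in/SNR_out, so in dB: SNR_out = SNR_in − NF
SNR_out = 30.6 − 10.0 = 20.6 dB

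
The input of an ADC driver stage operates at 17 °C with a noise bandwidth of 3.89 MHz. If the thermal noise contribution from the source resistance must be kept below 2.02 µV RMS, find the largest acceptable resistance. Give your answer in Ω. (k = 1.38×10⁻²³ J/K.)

65.5 Ω

T = 17 °C + 273.15 = 290.15 K
Johnson–Nyquist: V_n = √(4kTRB) ⇒ R = V_n² / (4kTB)
4kTB = 4 × 1.38×10⁻²³ × 290.15 × 3.89×10⁶ = 6.23×10⁻¹⁴
R = (2.02×10⁻⁶)² / 6.23×10⁻¹⁴ = 6.55×10¹ Ω = 65.5 Ω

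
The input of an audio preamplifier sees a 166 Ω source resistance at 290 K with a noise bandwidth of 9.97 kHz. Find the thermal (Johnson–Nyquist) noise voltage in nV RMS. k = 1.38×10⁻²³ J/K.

163 nV

V_n = √(4kTRB)
4kTRB = 4 × 1.38×10⁻²³ × 290 × 1.66×10² × 9.97×10³ = 2.65×10⁻¹⁴ V²
V_n = √(2.65×10⁻¹⁴) = 1.63×10⁻⁷ V = 163 nV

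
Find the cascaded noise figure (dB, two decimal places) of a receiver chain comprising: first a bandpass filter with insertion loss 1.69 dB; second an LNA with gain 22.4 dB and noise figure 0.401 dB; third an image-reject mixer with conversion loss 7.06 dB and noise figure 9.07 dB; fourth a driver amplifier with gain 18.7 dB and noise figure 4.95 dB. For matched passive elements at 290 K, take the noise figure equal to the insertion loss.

2.48 dB

Convert to linear (a loss of L dB is a gain of −L dB): F_i = 10^(NF_i/10), G_i = 10^(G_i,dB/10)
  Stage 1: F_1 = 10^(1.69/10) = 1.476, G_1 = 10^(−1.69/10) = 0.6776
  Stage 2: F_2 = 10^(0.401/10) = 1.097, G_2 = 10^(22.4/10) = 173.8
  Stage 3: F_3 = 10^(9.07/10) = 8.072, G_3 = 10^(−7.06/10) = 0.1968
  Stage 4: F_4 = 10^(4.95/10) = 3.126, G_4 = 10^(18.7/10) = 74.13
Friis cascade:
  F = 1.476 + (1.097 − 1)/0.6776 + (8.072 − 1)/117.8 + (3.126 − 1)/23.17 = 1.770
NF = 10 log₁₀(1.770) = 2.48 dB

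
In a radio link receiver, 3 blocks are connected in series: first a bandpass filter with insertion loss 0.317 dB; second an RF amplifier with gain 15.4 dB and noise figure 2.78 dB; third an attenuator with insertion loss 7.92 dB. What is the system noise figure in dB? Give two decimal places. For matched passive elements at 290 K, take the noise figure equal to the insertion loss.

3.43 dB

Convert to linear (a loss of L dB is a gain of −L dB): F_i = 10^(NF_i/10), G_i = 10^(G_i,dB/10)
  Stage 1: F_1 = 10^(0.317/10) = 1.076, G_1 = 10^(−0.317/10) = 0.9296
  Stage 2: F_2 = 10^(2.78/10) = 1.897, G_2 = 10^(15.4/10) = 34.67
  Stage 3: F_3 = 10^(7.92/10) = 6.194, G_3 = 10^(−7.92/10) = 0.1614
Friis cascade:
  F = 1.076 + (1.897 − 1)/0.9296 + (6.194 − 1)/32.23 = 2.201
NF = 10 log₁₀(2.201) = 3.43 dB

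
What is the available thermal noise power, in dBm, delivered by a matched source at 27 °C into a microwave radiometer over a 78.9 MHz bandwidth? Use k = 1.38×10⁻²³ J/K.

−94.9 dBm

T = 27 °C + 273.15 = 300.15 K
P_n = kTB = 1.38×10⁻²³ × 300.15 × 7.89×10⁷ = 3.27×10⁻¹³ W
In dBm: 10 log₁₀(3.27×10⁻¹³ / 10⁻³) = −94.9 dBm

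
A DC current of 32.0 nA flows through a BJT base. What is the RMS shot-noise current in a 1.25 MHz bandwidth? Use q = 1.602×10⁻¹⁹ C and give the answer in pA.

113 pA

I_n = √(2qI·B)
2qI·B = 2 × 1.602×10⁻¹⁹ × 3.20×10⁻⁸ × 1.25×10⁶ = 1.28×10⁻²⁰ A²
I_n = √(1.28×10⁻²⁰) = 1.13×10⁻¹⁰ A = 113 pA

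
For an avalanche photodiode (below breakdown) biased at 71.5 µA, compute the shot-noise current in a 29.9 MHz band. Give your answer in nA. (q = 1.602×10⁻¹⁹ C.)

26.2 nA

I_n = √(2qI·B)
2qI·B = 2 × 1.602×10⁻¹⁹ × 7.15×10⁻⁵ × 2.99×10⁷ = 6.85×10⁻¹⁶ A²
I_n = √(6.85×10⁻¹⁶) = 2.62×10⁻⁸ A = 26.2 nA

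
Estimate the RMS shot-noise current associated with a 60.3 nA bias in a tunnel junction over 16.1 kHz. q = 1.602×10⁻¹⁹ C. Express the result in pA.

I_n = √(2qI·B)
2qI·B = 2 × 1.602×10⁻¹⁹ × 6.03×10⁻⁸ × 1.61×10⁴ = 3.11×10⁻²² A²
I_n = √(3.11×10⁻²²) = 1.76×10⁻¹¹ A = 17.6 pA

17.6 pA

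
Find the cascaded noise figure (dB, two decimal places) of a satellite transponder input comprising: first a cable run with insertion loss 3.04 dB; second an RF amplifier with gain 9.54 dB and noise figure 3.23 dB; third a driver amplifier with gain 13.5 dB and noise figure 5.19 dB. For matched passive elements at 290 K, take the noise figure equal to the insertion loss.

6.77 dB

Convert to linear (a loss of L dB is a gain of −L dB): F_i = 10^(NF_i/10), G_i = 10^(G_i,dB/10)
  Stage 1: F_1 = 10^(3.04/10) = 2.014, G_1 = 10^(−3.04/10) = 0.4966
  Stage 2: F_2 = 10^(3.23/10) = 2.104, G_2 = 10^(9.54/10) = 8.995
  Stage 3: F_3 = 10^(5.19/10) = 3.304, G_3 = 10^(13.5/10) = 22.39
Friis cascade:
  F = 2.014 + (2.104 − 1)/0.4966 + (3.304 − 1)/4.467 = 4.752
NF = 10 log₁₀(4.752) = 6.77 dB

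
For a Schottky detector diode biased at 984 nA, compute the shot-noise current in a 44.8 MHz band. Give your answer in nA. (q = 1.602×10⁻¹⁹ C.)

3.76 nA

I_n = √(2qI·B)
2qI·B = 2 × 1.602×10⁻¹⁹ × 9.84×10⁻⁷ × 4.48×10⁷ = 1.41×10⁻¹⁷ A²
I_n = √(1.41×10⁻¹⁷) = 3.76×10⁻⁹ A = 3.76 nA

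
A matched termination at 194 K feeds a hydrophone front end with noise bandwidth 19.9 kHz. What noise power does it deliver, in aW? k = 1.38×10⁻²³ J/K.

P_n = kTB = 1.38×10⁻²³ × 194 × 1.99×10⁴ = 5.33×10⁻¹⁷ W = 53.3 aW

53.3 aW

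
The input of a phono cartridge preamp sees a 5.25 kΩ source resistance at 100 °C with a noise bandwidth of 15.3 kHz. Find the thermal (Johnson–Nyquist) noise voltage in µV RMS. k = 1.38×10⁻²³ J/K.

1.29 µV

T = 100 °C + 273.15 = 373.15 K
V_n = √(4kTRB)
4kTRB = 4 × 1.38×10⁻²³ × 373.15 × 5.25×10³ × 1.53×10⁴ = 1.65×10⁻¹² V²
V_n = √(1.65×10⁻¹²) = 1.29×10⁻⁶ V = 1.29 µV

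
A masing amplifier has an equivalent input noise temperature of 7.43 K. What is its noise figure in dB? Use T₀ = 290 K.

0.110 dB

F = 1 + T_e/T₀ = 1 + 7.43/290 = 1.02562
NF = 10 log₁₀(1.02562) = 0.110 dB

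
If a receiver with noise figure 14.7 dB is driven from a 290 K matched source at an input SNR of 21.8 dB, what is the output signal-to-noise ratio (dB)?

By definition F = SNR_in/SNR_out, so in dB: SNR_out = SNR_in − NF
SNR_out = 21.8 − 14.7 = 7.1 dB

7.1 dB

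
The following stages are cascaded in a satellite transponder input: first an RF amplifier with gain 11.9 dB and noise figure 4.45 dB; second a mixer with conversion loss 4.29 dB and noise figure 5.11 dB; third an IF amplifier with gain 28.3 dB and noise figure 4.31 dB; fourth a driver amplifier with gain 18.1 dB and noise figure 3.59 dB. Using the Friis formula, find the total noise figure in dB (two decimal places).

Convert to linear (a loss of L dB is a gain of −L dB): F_i = 10^(NF_i/10), G_i = 10^(G_i,dB/10)
  Stage 1: F_1 = 10^(4.45/10) = 2.786, G_1 = 10^(11.9/10) = 15.49
  Stage 2: F_2 = 10^(5.11/10) = 3.243, G_2 = 10^(−4.29/10) = 0.3724
  Stage 3: F_3 = 10^(4.31/10) = 2.698, G_3 = 10^(28.3/10) = 676.1
  Stage 4: F_4 = 10^(3.59/10) = 2.286, G_4 = 10^(18.1/10) = 64.57
Friis cascade:
  F = 2.786 + (3.243 − 1)/15.49 + (2.698 − 1)/5.768 + (2.286 − 1)/3899 = 3.226
NF = 10 log₁₀(3.226) = 5.09 dB

5.09 dB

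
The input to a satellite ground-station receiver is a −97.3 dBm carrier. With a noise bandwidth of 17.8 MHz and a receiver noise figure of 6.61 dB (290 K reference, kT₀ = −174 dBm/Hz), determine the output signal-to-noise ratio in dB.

−2.4 dB

Noise floor: N = −174 + 10 log₁₀(B) + NF
10 log₁₀(1.78×10⁷) = 72.5 dB
N = −174 + 72.5 + 6.61 = −94.89 dBm
SNR = P_sig − N = −97.3 − (−94.89) = −2.41 dB → −2.4 dB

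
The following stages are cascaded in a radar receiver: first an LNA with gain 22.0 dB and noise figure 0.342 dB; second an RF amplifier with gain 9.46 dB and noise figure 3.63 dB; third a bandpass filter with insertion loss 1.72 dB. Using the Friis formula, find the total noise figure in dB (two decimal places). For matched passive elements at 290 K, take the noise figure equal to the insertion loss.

Convert to linear (a loss of L dB is a gain of −L dB): F_i = 10^(NF_i/10), G_i = 10^(G_i,dB/10)
  Stage 1: F_1 = 10^(0.342/10) = 1.082, G_1 = 10^(22.0/10) = 158.5
  Stage 2: F_2 = 10^(3.63/10) = 2.307, G_2 = 10^(9.46/10) = 8.831
  Stage 3: F_3 = 10^(1.72/10) = 1.486, G_3 = 10^(−1.72/10) = 0.6730
Friis cascade:
  F = 1.082 + (2.307 − 1)/158.5 + (1.486 − 1)/1400 = 1.091
NF = 10 log₁₀(1.091) = 0.38 dB

0.38 dB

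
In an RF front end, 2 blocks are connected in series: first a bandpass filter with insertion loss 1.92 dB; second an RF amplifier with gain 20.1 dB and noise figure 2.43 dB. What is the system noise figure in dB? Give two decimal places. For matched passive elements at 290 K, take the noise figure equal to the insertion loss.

4.35 dB

Convert to linear (a loss of L dB is a gain of −L dB): F_i = 10^(NF_i/10), G_i = 10^(G_i,dB/10)
  Stage 1: F_1 = 10^(1.92/10) = 1.556, G_1 = 10^(−1.92/10) = 0.6427
  Stage 2: F_2 = 10^(2.43/10) = 1.750, G_2 = 10^(20.1/10) = 102.3
Friis cascade:
  F = 1.556 + (1.750 − 1)/0.6427 = 2.723
NF = 10 log₁₀(2.723) = 4.35 dB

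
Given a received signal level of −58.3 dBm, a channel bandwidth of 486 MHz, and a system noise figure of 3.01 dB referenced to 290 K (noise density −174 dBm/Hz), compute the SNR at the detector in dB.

25.8 dB

Noise floor: N = −174 + 10 log₁₀(B) + NF
10 log₁₀(4.86×10⁸) = 86.87 dB
N = −174 + 86.87 + 3.01 = −84.12 dBm
SNR = P_sig − N = −58.3 − (−84.12) = 25.82 dB → 25.8 dB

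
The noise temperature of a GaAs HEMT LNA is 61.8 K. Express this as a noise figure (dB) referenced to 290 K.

0.839 dB

F = 1 + T_e/T₀ = 1 + 61.8/290 = 1.2131
NF = 10 log₁₀(1.2131) = 0.839 dB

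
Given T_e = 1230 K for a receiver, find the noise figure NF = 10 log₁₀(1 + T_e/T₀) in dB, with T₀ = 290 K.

F = 1 + T_e/T₀ = 1 + 1230/290 = 5.24138
NF = 10 log₁₀(5.24138) = 7.19 dB

7.19 dB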